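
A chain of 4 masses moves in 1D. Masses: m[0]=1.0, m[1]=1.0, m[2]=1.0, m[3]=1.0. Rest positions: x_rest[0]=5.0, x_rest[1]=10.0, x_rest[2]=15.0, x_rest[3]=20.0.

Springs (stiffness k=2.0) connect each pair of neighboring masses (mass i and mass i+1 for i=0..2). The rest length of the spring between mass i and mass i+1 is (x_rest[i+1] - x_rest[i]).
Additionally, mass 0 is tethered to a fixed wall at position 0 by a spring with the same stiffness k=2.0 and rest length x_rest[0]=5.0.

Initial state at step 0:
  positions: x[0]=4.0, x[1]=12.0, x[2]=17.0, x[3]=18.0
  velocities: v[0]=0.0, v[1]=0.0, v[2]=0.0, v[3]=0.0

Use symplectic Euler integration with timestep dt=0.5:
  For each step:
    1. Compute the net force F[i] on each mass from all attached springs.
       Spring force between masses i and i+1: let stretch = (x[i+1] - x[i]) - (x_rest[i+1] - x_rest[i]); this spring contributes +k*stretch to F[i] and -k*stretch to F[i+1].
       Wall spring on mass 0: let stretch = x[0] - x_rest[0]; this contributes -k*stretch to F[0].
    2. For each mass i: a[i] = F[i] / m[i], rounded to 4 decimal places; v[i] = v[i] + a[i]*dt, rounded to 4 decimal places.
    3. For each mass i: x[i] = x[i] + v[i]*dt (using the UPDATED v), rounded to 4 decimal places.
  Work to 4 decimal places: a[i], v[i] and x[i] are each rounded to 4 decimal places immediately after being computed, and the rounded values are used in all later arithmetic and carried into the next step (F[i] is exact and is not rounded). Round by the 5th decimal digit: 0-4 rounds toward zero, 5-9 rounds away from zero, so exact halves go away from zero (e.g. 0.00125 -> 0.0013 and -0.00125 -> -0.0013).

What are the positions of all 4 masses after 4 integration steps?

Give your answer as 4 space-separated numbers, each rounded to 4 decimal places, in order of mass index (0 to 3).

Answer: 2.8750 9.5000 15.9375 20.5625

Derivation:
Step 0: x=[4.0000 12.0000 17.0000 18.0000] v=[0.0000 0.0000 0.0000 0.0000]
Step 1: x=[6.0000 10.5000 15.0000 20.0000] v=[4.0000 -3.0000 -4.0000 4.0000]
Step 2: x=[7.2500 9.0000 13.2500 22.0000] v=[2.5000 -3.0000 -3.5000 4.0000]
Step 3: x=[5.7500 8.7500 13.7500 22.1250] v=[-3.0000 -0.5000 1.0000 0.2500]
Step 4: x=[2.8750 9.5000 15.9375 20.5625] v=[-5.7500 1.5000 4.3750 -3.1250]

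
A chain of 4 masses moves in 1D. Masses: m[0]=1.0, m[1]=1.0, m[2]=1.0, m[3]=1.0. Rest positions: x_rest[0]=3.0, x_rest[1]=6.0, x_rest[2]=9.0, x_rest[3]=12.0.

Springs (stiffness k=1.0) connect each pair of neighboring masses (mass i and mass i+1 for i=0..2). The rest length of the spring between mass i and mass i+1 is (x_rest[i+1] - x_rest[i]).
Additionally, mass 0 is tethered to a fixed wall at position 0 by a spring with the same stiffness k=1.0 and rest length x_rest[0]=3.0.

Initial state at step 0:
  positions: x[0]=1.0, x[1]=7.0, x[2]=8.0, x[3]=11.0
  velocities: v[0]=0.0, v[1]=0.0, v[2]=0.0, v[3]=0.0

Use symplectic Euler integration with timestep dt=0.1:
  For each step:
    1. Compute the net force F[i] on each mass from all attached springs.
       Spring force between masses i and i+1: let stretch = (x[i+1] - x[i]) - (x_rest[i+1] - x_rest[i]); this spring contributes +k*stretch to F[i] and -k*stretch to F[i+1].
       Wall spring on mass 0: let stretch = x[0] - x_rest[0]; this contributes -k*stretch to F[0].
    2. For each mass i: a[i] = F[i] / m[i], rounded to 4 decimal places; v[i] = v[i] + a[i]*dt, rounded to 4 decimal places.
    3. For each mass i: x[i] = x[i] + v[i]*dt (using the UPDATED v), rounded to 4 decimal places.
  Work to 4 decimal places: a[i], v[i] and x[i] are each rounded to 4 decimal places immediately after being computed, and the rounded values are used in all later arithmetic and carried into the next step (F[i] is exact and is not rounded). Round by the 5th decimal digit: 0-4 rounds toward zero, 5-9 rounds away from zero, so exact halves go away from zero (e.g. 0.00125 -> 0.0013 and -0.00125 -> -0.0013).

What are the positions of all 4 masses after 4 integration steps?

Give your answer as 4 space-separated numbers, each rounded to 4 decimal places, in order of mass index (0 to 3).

Answer: 1.4779 6.5251 8.1867 11.0029

Derivation:
Step 0: x=[1.0000 7.0000 8.0000 11.0000] v=[0.0000 0.0000 0.0000 0.0000]
Step 1: x=[1.0500 6.9500 8.0200 11.0000] v=[0.5000 -0.5000 0.2000 0.0000]
Step 2: x=[1.1485 6.8517 8.0591 11.0002] v=[0.9850 -0.9830 0.3910 0.0020]
Step 3: x=[1.2926 6.7084 8.1155 11.0010] v=[1.4405 -1.4326 0.5644 0.0079]
Step 4: x=[1.4779 6.5251 8.1867 11.0029] v=[1.8528 -1.8335 0.7122 0.0194]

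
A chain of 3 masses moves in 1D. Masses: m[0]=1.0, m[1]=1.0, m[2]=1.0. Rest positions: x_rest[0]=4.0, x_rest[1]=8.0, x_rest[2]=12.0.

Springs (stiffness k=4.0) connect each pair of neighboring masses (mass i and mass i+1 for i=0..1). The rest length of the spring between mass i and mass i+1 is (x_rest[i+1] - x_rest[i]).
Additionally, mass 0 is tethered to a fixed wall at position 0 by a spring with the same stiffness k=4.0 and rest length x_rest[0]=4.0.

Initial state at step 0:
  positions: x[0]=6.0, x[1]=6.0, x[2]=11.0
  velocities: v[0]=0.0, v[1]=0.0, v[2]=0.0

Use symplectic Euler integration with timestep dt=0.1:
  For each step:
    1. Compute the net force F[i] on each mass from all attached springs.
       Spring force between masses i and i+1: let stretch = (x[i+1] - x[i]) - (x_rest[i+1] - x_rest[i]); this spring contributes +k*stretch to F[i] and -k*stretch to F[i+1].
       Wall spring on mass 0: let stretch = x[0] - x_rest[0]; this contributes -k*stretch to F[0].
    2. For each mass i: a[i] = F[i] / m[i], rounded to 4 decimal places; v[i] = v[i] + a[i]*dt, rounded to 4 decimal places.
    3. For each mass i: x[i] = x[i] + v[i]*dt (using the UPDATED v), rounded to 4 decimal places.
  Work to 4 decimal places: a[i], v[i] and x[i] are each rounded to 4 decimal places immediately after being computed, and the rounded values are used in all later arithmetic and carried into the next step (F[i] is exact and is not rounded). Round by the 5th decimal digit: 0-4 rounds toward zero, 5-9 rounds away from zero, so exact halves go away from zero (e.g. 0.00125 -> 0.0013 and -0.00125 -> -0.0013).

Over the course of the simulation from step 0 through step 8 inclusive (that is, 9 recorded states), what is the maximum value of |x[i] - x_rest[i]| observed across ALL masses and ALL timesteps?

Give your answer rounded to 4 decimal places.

Answer: 2.2487

Derivation:
Step 0: x=[6.0000 6.0000 11.0000] v=[0.0000 0.0000 0.0000]
Step 1: x=[5.7600 6.2000 10.9600] v=[-2.4000 2.0000 -0.4000]
Step 2: x=[5.3072 6.5728 10.8896] v=[-4.5280 3.7280 -0.7040]
Step 3: x=[4.6927 7.0677 10.8065] v=[-6.1446 4.9485 -0.8307]
Step 4: x=[3.9855 7.6171 10.7339] v=[-7.0717 5.4940 -0.7262]
Step 5: x=[3.2642 8.1459 10.6966] v=[-7.2133 5.2881 -0.3729]
Step 6: x=[2.6076 8.5815 10.7173] v=[-6.5663 4.3557 0.2068]
Step 7: x=[2.0856 8.8636 10.8126] v=[-5.2198 2.8205 0.9525]
Step 8: x=[1.7513 8.9525 10.9899] v=[-3.3428 0.8889 1.7729]
Max displacement = 2.2487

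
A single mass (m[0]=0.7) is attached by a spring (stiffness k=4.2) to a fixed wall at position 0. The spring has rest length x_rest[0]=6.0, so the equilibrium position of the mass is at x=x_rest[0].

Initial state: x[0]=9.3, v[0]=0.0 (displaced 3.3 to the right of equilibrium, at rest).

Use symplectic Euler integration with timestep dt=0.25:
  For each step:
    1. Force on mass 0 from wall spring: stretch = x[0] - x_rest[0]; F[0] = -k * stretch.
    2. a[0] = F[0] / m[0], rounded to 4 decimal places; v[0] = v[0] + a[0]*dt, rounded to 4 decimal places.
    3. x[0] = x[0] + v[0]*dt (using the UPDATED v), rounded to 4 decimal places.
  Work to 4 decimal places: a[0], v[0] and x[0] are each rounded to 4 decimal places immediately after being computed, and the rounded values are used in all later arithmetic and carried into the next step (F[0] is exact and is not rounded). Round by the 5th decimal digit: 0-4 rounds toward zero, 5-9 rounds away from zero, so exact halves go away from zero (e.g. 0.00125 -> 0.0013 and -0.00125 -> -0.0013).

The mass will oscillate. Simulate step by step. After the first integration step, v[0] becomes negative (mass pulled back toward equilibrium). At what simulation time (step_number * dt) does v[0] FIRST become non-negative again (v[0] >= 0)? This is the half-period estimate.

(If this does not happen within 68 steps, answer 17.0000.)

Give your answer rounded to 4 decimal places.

Answer: 1.5000

Derivation:
Step 0: x=[9.3000] v=[0.0000]
Step 1: x=[8.0625] v=[-4.9500]
Step 2: x=[6.0516] v=[-8.0438]
Step 3: x=[4.0213] v=[-8.1212]
Step 4: x=[2.7330] v=[-5.1532]
Step 5: x=[2.6698] v=[-0.2527]
Step 6: x=[3.8555] v=[4.7426]
First v>=0 after going negative at step 6, time=1.5000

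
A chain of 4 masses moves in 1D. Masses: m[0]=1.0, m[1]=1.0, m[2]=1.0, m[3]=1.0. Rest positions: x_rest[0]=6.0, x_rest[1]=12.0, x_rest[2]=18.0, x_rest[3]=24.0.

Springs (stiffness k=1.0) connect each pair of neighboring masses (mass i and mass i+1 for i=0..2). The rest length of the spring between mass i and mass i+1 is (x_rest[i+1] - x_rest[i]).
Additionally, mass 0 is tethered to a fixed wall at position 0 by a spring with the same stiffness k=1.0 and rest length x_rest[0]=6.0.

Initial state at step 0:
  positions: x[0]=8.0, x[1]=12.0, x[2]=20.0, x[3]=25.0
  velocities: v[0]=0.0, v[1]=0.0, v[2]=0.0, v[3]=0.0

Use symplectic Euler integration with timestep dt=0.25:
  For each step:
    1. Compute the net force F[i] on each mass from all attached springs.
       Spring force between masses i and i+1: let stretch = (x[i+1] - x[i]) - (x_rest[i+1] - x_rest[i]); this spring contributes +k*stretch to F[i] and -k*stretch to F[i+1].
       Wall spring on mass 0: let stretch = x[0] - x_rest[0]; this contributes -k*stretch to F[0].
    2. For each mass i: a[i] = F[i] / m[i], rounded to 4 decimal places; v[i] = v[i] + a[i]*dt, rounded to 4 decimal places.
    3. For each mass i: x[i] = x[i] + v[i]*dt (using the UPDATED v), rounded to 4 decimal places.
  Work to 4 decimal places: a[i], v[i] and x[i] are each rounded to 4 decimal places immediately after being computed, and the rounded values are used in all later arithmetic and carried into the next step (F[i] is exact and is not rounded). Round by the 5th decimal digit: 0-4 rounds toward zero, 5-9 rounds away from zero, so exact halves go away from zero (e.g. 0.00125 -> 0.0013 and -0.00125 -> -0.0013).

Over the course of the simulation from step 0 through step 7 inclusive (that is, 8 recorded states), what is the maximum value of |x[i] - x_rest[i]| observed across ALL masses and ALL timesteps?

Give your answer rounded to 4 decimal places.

Step 0: x=[8.0000 12.0000 20.0000 25.0000] v=[0.0000 0.0000 0.0000 0.0000]
Step 1: x=[7.7500 12.2500 19.8125 25.0625] v=[-1.0000 1.0000 -0.7500 0.2500]
Step 2: x=[7.2969 12.6914 19.4805 25.1719] v=[-1.8125 1.7656 -1.3281 0.4375]
Step 3: x=[6.7249 13.2200 19.0799 25.3006] v=[-2.2881 2.1143 -1.6025 0.5147]
Step 4: x=[6.1385 13.7089 18.7018 25.4155] v=[-2.3456 1.9555 -1.5123 0.4595]
Step 5: x=[5.6416 14.0367 18.4313 25.4858] v=[-1.9876 1.3111 -1.0821 0.2811]
Step 6: x=[5.3168 14.1145 18.3270 25.4902] v=[-1.2992 0.3110 -0.4171 0.0175]
Step 7: x=[5.2096 13.9057 18.4072 25.4219] v=[-0.4290 -0.8353 0.3206 -0.2733]
Max displacement = 2.1145

Answer: 2.1145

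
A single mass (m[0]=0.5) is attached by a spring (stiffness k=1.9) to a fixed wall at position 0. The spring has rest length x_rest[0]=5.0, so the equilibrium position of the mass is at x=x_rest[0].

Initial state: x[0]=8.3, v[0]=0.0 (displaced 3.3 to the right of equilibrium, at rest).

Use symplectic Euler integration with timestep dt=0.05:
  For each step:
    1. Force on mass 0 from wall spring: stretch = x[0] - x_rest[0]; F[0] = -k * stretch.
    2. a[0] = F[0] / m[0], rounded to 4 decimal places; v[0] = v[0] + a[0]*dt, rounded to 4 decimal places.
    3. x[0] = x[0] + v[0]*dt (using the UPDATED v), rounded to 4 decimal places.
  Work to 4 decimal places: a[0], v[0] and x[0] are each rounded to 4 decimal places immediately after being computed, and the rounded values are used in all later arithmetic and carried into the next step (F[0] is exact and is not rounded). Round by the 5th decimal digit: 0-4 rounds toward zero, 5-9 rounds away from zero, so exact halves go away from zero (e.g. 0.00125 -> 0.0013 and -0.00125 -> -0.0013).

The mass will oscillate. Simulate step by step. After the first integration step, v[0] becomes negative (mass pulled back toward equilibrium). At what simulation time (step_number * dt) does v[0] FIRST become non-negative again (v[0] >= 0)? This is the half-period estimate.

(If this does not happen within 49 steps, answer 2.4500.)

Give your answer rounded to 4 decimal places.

Step 0: x=[8.3000] v=[0.0000]
Step 1: x=[8.2687] v=[-0.6270]
Step 2: x=[8.2063] v=[-1.2481]
Step 3: x=[8.1134] v=[-1.8573]
Step 4: x=[7.9910] v=[-2.4488]
Step 5: x=[7.8401] v=[-3.0171]
Step 6: x=[7.6623] v=[-3.5567]
Step 7: x=[7.4592] v=[-4.0625]
Step 8: x=[7.2327] v=[-4.5298]
Step 9: x=[6.9850] v=[-4.9540]
Step 10: x=[6.7184] v=[-5.3312]
Step 11: x=[6.4355] v=[-5.6577]
Step 12: x=[6.1390] v=[-5.9304]
Step 13: x=[5.8317] v=[-6.1468]
Step 14: x=[5.5165] v=[-6.3048]
Step 15: x=[5.1964] v=[-6.4029]
Step 16: x=[4.8744] v=[-6.4402]
Step 17: x=[4.5536] v=[-6.4163]
Step 18: x=[4.2370] v=[-6.3315]
Step 19: x=[3.9277] v=[-6.1865]
Step 20: x=[3.6286] v=[-5.9828]
Step 21: x=[3.3425] v=[-5.7222]
Step 22: x=[3.0721] v=[-5.4073]
Step 23: x=[2.8201] v=[-5.0410]
Step 24: x=[2.5888] v=[-4.6268]
Step 25: x=[2.3804] v=[-4.1687]
Step 26: x=[2.1969] v=[-3.6710]
Step 27: x=[2.0400] v=[-3.1384]
Step 28: x=[1.9112] v=[-2.5760]
Step 29: x=[1.8117] v=[-1.9891]
Step 30: x=[1.7425] v=[-1.3833]
Step 31: x=[1.7043] v=[-0.7644]
Step 32: x=[1.6974] v=[-0.1382]
Step 33: x=[1.7219] v=[0.4893]
First v>=0 after going negative at step 33, time=1.6500

Answer: 1.6500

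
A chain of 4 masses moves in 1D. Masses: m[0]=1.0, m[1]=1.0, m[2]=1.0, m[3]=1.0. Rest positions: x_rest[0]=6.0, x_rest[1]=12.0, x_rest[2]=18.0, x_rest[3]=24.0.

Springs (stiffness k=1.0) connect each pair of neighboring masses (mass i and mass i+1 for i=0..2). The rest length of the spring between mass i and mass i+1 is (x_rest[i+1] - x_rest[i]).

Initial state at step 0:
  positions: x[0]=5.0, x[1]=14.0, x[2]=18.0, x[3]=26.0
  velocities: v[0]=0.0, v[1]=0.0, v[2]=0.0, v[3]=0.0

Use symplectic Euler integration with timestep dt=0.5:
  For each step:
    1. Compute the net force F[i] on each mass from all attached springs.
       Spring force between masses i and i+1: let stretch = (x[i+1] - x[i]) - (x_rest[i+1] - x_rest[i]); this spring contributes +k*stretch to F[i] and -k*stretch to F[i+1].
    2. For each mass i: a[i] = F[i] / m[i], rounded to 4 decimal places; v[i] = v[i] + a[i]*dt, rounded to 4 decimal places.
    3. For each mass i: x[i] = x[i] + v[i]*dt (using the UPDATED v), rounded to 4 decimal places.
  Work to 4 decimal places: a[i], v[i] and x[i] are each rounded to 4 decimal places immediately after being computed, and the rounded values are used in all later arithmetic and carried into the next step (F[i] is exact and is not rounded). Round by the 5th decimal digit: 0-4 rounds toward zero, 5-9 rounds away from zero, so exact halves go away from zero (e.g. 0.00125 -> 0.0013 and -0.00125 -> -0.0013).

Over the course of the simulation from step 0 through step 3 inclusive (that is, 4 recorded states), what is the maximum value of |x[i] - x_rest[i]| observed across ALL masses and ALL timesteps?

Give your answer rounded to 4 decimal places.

Answer: 2.1407

Derivation:
Step 0: x=[5.0000 14.0000 18.0000 26.0000] v=[0.0000 0.0000 0.0000 0.0000]
Step 1: x=[5.7500 12.7500 19.0000 25.5000] v=[1.5000 -2.5000 2.0000 -1.0000]
Step 2: x=[6.7500 11.3125 20.0625 24.8750] v=[2.0000 -2.8750 2.1250 -1.2500]
Step 3: x=[7.3907 10.9219 20.1407 24.5469] v=[1.2813 -0.7813 0.1563 -0.6563]
Max displacement = 2.1407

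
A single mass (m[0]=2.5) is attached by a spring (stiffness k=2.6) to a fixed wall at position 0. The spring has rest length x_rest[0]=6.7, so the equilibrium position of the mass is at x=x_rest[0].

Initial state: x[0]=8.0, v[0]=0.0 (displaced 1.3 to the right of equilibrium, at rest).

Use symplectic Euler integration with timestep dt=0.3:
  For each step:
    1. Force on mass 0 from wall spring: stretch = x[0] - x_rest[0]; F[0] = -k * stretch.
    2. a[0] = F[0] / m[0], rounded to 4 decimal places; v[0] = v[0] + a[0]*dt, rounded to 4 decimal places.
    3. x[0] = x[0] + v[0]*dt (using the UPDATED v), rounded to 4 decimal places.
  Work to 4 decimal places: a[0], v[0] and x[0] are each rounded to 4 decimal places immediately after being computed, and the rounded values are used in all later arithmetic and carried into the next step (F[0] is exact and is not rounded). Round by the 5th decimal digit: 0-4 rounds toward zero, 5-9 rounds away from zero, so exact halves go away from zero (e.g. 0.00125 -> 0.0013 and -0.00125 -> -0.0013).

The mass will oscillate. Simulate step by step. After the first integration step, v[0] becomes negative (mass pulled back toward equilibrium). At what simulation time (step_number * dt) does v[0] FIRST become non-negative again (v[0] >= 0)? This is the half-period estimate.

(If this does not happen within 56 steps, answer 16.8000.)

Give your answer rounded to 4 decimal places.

Step 0: x=[8.0000] v=[0.0000]
Step 1: x=[7.8783] v=[-0.4056]
Step 2: x=[7.6463] v=[-0.7732]
Step 3: x=[7.3258] v=[-1.0685]
Step 4: x=[6.9467] v=[-1.2637]
Step 5: x=[6.5445] v=[-1.3407]
Step 6: x=[6.1568] v=[-1.2922]
Step 7: x=[5.8200] v=[-1.1227]
Step 8: x=[5.5656] v=[-0.8481]
Step 9: x=[5.4173] v=[-0.4942]
Step 10: x=[5.3891] v=[-0.0940]
Step 11: x=[5.4836] v=[0.3150]
First v>=0 after going negative at step 11, time=3.3000

Answer: 3.3000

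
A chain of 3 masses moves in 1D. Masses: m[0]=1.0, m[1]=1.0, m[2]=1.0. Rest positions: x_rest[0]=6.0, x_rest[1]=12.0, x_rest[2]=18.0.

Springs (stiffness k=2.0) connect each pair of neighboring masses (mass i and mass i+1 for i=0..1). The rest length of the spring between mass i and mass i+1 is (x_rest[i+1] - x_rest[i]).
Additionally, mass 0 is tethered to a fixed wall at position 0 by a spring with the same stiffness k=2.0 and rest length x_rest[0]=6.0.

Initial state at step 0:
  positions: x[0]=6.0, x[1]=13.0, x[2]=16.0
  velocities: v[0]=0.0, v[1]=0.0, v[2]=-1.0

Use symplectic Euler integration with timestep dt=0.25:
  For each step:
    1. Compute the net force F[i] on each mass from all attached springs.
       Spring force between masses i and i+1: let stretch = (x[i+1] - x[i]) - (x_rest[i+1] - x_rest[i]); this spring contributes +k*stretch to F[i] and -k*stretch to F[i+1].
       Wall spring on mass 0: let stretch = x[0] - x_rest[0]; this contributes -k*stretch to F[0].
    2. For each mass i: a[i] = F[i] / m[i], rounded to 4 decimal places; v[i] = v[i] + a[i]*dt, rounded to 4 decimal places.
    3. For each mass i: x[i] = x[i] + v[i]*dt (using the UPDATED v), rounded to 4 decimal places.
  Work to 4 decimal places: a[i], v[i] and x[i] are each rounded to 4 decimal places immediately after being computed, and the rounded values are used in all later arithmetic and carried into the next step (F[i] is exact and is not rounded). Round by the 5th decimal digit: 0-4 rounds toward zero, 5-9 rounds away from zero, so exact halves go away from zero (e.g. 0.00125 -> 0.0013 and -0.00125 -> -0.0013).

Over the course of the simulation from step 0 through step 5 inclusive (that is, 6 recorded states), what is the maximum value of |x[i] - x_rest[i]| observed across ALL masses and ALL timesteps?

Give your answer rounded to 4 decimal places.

Answer: 2.1276

Derivation:
Step 0: x=[6.0000 13.0000 16.0000] v=[0.0000 0.0000 -1.0000]
Step 1: x=[6.1250 12.5000 16.1250] v=[0.5000 -2.0000 0.5000]
Step 2: x=[6.2813 11.6563 16.5469] v=[0.6250 -3.3750 1.6875]
Step 3: x=[6.3243 10.7520 17.1075] v=[0.1719 -3.6172 2.2422]
Step 4: x=[6.1302 10.0887 17.6236] v=[-0.7764 -2.6533 2.0645]
Step 5: x=[5.6646 9.8724 17.9479] v=[-1.8623 -0.8651 1.2971]
Max displacement = 2.1276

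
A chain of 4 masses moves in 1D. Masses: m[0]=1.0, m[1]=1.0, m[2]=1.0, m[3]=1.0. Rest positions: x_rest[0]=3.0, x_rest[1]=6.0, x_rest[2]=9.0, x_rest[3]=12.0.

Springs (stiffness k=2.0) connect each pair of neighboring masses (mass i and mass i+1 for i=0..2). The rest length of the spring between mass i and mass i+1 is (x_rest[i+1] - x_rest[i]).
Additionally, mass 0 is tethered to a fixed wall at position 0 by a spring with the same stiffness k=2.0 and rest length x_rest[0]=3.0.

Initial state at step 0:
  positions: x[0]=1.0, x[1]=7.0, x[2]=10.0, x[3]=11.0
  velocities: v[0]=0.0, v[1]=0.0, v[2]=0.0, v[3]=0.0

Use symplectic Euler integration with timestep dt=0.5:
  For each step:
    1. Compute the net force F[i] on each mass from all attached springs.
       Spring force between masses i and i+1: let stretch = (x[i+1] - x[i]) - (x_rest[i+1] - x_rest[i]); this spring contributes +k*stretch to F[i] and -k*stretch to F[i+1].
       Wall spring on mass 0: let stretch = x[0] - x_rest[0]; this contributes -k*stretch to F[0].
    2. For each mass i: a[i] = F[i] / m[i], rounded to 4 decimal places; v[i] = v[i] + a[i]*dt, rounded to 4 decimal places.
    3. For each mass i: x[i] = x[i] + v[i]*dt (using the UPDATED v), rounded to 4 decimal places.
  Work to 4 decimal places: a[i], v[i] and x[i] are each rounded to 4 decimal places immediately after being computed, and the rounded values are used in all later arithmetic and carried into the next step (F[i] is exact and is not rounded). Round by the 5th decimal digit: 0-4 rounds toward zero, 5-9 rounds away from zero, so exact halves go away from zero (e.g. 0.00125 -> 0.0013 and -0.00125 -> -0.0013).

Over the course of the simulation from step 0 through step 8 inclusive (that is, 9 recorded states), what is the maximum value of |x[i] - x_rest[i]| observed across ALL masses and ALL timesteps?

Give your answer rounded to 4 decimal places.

Answer: 2.2500

Derivation:
Step 0: x=[1.0000 7.0000 10.0000 11.0000] v=[0.0000 0.0000 0.0000 0.0000]
Step 1: x=[3.5000 5.5000 9.0000 12.0000] v=[5.0000 -3.0000 -2.0000 2.0000]
Step 2: x=[5.2500 4.7500 7.7500 13.0000] v=[3.5000 -1.5000 -2.5000 2.0000]
Step 3: x=[4.1250 5.7500 7.6250 12.8750] v=[-2.2500 2.0000 -0.2500 -0.2500]
Step 4: x=[1.7500 6.8750 9.1875 11.6250] v=[-4.7500 2.2500 3.1250 -2.5000]
Step 5: x=[1.0625 6.5938 10.8125 10.6563] v=[-1.3750 -0.5625 3.2500 -1.9375]
Step 6: x=[2.6094 5.6563 10.2501 11.2657] v=[3.0938 -1.8751 -1.1249 1.2187]
Step 7: x=[4.3751 5.4922 7.8986 12.8673] v=[3.5313 -0.3282 -4.7031 3.2031]
Step 8: x=[4.5118 5.9728 6.8282 13.4845] v=[0.2733 0.9611 -2.1408 1.2344]
Max displacement = 2.2500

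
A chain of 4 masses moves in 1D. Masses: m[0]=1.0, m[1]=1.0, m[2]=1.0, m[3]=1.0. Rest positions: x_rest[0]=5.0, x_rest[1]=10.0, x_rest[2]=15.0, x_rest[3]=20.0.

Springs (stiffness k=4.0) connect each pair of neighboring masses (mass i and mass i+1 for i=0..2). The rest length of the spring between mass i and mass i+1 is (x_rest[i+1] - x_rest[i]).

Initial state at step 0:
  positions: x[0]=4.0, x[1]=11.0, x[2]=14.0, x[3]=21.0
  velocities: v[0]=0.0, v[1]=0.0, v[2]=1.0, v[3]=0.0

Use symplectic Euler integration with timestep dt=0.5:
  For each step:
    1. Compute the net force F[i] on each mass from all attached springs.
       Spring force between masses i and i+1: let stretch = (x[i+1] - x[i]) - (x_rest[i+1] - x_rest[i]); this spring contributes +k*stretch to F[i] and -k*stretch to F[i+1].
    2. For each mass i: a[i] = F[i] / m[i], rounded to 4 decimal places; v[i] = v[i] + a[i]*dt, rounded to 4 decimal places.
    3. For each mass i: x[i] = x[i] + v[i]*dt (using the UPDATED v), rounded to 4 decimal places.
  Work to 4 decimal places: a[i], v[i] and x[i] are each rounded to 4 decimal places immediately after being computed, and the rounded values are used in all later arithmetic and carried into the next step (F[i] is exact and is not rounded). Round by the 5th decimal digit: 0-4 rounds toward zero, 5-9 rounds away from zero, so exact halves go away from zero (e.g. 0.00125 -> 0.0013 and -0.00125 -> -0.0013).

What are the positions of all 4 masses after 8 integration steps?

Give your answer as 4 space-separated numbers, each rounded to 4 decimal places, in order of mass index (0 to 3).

Step 0: x=[4.0000 11.0000 14.0000 21.0000] v=[0.0000 0.0000 1.0000 0.0000]
Step 1: x=[6.0000 7.0000 18.5000 19.0000] v=[4.0000 -8.0000 9.0000 -4.0000]
Step 2: x=[4.0000 13.5000 12.0000 21.5000] v=[-4.0000 13.0000 -13.0000 5.0000]
Step 3: x=[6.5000 9.0000 16.5000 19.5000] v=[5.0000 -9.0000 9.0000 -4.0000]
Step 4: x=[6.5000 9.5000 16.5000 19.5000] v=[0.0000 1.0000 0.0000 0.0000]
Step 5: x=[4.5000 14.0000 12.5000 21.5000] v=[-4.0000 9.0000 -8.0000 4.0000]
Step 6: x=[7.0000 7.5000 19.0000 19.5000] v=[5.0000 -13.0000 13.0000 -4.0000]
Step 7: x=[5.0000 12.0000 14.5000 22.0000] v=[-4.0000 9.0000 -9.0000 5.0000]
Step 8: x=[5.0000 12.0000 15.0000 22.0000] v=[0.0000 0.0000 1.0000 0.0000]

Answer: 5.0000 12.0000 15.0000 22.0000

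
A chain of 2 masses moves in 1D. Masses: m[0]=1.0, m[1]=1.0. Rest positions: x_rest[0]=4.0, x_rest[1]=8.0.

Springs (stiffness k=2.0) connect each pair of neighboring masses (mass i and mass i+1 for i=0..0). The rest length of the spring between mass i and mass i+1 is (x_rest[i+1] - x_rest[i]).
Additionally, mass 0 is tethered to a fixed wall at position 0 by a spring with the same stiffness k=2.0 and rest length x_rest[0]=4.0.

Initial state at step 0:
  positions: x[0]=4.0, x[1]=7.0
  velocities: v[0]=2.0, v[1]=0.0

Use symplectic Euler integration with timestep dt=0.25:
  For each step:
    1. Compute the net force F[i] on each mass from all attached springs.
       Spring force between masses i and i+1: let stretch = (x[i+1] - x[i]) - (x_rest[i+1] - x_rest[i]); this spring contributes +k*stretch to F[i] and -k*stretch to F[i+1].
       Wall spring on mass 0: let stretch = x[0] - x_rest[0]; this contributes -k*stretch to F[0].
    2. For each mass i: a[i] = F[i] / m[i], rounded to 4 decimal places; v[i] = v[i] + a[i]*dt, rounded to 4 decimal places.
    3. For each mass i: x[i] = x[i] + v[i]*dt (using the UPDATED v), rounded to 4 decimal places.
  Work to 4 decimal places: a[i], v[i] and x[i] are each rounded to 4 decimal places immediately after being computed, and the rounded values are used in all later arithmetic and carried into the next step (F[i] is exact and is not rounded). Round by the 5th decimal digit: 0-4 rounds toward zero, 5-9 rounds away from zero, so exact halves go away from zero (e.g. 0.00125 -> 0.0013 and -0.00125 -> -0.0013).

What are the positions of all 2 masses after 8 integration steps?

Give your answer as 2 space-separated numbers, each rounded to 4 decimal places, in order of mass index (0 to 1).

Step 0: x=[4.0000 7.0000] v=[2.0000 0.0000]
Step 1: x=[4.3750 7.1250] v=[1.5000 0.5000]
Step 2: x=[4.5469 7.4063] v=[0.6875 1.1250]
Step 3: x=[4.5078 7.8301] v=[-0.1563 1.6953]
Step 4: x=[4.3205 8.3387] v=[-0.7491 2.0342]
Step 5: x=[4.0954 8.8450] v=[-0.9003 2.0251]
Step 6: x=[3.9521 9.2576] v=[-0.5732 1.6503]
Step 7: x=[3.9780 9.5070] v=[0.1035 0.9976]
Step 8: x=[4.1978 9.5653] v=[0.8790 0.2331]

Answer: 4.1978 9.5653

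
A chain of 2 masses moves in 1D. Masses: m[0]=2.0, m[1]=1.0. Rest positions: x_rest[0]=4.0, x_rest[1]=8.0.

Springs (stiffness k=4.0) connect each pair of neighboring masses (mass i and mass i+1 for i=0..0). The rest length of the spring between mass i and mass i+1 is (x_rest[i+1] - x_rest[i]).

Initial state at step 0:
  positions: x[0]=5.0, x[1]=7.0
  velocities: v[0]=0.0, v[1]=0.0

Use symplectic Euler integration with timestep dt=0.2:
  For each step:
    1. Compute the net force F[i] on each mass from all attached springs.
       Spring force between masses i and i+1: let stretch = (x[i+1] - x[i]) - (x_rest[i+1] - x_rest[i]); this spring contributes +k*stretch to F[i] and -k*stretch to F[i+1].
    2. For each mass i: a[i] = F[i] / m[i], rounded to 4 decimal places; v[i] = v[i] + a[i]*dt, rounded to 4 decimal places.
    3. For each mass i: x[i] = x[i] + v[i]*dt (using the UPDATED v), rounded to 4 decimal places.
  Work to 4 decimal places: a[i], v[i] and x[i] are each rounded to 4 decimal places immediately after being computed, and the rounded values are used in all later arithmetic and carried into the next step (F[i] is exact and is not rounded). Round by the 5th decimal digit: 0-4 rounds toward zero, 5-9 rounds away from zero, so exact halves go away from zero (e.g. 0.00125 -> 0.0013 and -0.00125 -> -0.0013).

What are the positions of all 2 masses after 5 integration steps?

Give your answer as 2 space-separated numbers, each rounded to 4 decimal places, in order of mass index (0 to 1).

Answer: 3.7053 9.5894

Derivation:
Step 0: x=[5.0000 7.0000] v=[0.0000 0.0000]
Step 1: x=[4.8400 7.3200] v=[-0.8000 1.6000]
Step 2: x=[4.5584 7.8832] v=[-1.4080 2.8160]
Step 3: x=[4.2228 8.5544] v=[-1.6781 3.3562]
Step 4: x=[3.9137 9.1726] v=[-1.5455 3.0909]
Step 5: x=[3.7053 9.5894] v=[-1.0419 2.0838]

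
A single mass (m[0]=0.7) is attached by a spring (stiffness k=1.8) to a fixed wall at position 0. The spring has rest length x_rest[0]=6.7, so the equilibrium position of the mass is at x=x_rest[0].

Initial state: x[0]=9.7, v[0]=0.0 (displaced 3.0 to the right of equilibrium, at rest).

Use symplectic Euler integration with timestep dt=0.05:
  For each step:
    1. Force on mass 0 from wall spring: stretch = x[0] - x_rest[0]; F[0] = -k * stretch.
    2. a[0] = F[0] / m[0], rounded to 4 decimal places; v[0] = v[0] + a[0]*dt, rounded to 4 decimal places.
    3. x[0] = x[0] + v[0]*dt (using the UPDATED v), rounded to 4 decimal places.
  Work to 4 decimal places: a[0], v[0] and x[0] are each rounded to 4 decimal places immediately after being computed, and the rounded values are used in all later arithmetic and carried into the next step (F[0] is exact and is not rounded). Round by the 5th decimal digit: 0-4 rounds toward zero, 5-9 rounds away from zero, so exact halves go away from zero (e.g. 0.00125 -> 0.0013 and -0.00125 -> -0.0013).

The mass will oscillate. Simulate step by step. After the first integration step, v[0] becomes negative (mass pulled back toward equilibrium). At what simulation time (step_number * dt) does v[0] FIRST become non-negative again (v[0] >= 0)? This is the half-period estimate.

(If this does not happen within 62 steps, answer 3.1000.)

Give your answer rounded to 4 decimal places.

Answer: 2.0000

Derivation:
Step 0: x=[9.7000] v=[0.0000]
Step 1: x=[9.6807] v=[-0.3857]
Step 2: x=[9.6423] v=[-0.7689]
Step 3: x=[9.5849] v=[-1.1472]
Step 4: x=[9.5090] v=[-1.5181]
Step 5: x=[9.4150] v=[-1.8793]
Step 6: x=[9.3036] v=[-2.2284]
Step 7: x=[9.1754] v=[-2.5632]
Step 8: x=[9.0313] v=[-2.8815]
Step 9: x=[8.8722] v=[-3.1812]
Step 10: x=[8.6992] v=[-3.4605]
Step 11: x=[8.5133] v=[-3.7175]
Step 12: x=[8.3158] v=[-3.9506]
Step 13: x=[8.1079] v=[-4.1583]
Step 14: x=[7.8909] v=[-4.3393]
Step 15: x=[7.6663] v=[-4.4924]
Step 16: x=[7.4355] v=[-4.6166]
Step 17: x=[7.1999] v=[-4.7112]
Step 18: x=[6.9611] v=[-4.7755]
Step 19: x=[6.7206] v=[-4.8091]
Step 20: x=[6.4800] v=[-4.8118]
Step 21: x=[6.2408] v=[-4.7835]
Step 22: x=[6.0046] v=[-4.7245]
Step 23: x=[5.7728] v=[-4.6351]
Step 24: x=[5.5470] v=[-4.5159]
Step 25: x=[5.3286] v=[-4.3677]
Step 26: x=[5.1190] v=[-4.1914]
Step 27: x=[4.9196] v=[-3.9881]
Step 28: x=[4.7316] v=[-3.7592]
Step 29: x=[4.5563] v=[-3.5061]
Step 30: x=[4.3948] v=[-3.2305]
Step 31: x=[4.2481] v=[-2.9341]
Step 32: x=[4.1172] v=[-2.6189]
Step 33: x=[4.0029] v=[-2.2868]
Step 34: x=[3.9059] v=[-1.9400]
Step 35: x=[3.8269] v=[-1.5808]
Step 36: x=[3.7663] v=[-1.2114]
Step 37: x=[3.7246] v=[-0.8342]
Step 38: x=[3.7020] v=[-0.4517]
Step 39: x=[3.6987] v=[-0.0662]
Step 40: x=[3.7147] v=[0.3197]
First v>=0 after going negative at step 40, time=2.0000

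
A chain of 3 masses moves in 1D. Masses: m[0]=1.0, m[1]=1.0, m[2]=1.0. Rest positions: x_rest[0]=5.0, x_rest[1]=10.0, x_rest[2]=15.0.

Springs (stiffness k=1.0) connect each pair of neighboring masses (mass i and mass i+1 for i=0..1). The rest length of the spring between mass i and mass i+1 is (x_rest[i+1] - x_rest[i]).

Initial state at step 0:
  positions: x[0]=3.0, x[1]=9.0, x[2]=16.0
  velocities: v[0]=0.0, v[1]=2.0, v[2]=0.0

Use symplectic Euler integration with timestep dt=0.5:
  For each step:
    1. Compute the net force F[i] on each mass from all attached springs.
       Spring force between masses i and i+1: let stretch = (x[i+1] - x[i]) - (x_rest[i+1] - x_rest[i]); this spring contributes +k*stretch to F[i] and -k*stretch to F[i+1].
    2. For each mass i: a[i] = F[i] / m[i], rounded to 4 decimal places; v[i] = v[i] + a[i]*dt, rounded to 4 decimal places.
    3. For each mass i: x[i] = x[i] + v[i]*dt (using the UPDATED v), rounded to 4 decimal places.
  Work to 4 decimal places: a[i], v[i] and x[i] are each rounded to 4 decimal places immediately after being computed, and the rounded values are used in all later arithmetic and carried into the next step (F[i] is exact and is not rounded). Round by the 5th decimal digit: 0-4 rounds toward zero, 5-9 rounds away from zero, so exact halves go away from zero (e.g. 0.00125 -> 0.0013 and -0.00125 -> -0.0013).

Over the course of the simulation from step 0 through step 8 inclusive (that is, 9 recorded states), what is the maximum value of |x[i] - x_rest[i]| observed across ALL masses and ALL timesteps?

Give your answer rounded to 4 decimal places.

Step 0: x=[3.0000 9.0000 16.0000] v=[0.0000 2.0000 0.0000]
Step 1: x=[3.2500 10.2500 15.5000] v=[0.5000 2.5000 -1.0000]
Step 2: x=[4.0000 11.0625 14.9375] v=[1.5000 1.6250 -1.1250]
Step 3: x=[5.2657 11.0782 14.6563] v=[2.5313 0.0313 -0.5625]
Step 4: x=[6.7345 10.5353 14.7306] v=[2.9376 -1.0859 0.1485]
Step 5: x=[7.9035 10.0910 15.0061] v=[2.3380 -0.8887 0.5509]
Step 6: x=[8.3694 10.3286 15.3028] v=[0.9318 0.4751 0.5934]
Step 7: x=[8.0751 11.3199 15.6060] v=[-0.5886 1.9826 0.6063]
Step 8: x=[7.3420 12.5716 16.0877] v=[-1.4662 2.5033 0.9633]
Max displacement = 3.3694

Answer: 3.3694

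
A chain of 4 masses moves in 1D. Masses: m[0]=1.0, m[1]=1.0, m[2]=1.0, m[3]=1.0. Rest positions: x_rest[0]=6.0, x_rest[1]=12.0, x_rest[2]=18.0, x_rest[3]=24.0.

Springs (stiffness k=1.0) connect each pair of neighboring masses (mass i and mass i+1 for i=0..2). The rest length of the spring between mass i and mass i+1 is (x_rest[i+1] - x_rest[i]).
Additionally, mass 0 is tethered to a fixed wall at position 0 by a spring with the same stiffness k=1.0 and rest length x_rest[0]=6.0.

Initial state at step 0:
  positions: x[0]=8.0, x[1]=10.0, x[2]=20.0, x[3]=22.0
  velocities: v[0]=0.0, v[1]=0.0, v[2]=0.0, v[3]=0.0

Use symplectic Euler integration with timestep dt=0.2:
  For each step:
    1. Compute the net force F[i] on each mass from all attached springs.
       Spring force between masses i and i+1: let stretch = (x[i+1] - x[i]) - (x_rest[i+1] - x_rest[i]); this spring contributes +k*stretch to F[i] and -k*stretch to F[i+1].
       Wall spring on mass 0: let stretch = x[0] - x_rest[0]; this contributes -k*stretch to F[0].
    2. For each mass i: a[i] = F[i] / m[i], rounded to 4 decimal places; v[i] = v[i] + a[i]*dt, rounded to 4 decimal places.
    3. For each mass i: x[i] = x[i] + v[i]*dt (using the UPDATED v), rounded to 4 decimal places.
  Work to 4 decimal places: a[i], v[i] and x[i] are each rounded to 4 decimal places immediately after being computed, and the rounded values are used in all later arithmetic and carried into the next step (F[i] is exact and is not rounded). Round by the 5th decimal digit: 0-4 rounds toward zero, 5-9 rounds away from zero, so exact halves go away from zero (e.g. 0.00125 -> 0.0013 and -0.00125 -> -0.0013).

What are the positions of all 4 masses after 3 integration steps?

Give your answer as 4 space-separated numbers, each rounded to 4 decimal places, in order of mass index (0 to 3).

Step 0: x=[8.0000 10.0000 20.0000 22.0000] v=[0.0000 0.0000 0.0000 0.0000]
Step 1: x=[7.7600 10.3200 19.6800 22.1600] v=[-1.2000 1.6000 -1.6000 0.8000]
Step 2: x=[7.3120 10.9120 19.0848 22.4608] v=[-2.2400 2.9600 -2.9760 1.5040]
Step 3: x=[6.7155 11.6869 18.2977 22.8666] v=[-2.9824 3.8746 -3.9354 2.0288]

Answer: 6.7155 11.6869 18.2977 22.8666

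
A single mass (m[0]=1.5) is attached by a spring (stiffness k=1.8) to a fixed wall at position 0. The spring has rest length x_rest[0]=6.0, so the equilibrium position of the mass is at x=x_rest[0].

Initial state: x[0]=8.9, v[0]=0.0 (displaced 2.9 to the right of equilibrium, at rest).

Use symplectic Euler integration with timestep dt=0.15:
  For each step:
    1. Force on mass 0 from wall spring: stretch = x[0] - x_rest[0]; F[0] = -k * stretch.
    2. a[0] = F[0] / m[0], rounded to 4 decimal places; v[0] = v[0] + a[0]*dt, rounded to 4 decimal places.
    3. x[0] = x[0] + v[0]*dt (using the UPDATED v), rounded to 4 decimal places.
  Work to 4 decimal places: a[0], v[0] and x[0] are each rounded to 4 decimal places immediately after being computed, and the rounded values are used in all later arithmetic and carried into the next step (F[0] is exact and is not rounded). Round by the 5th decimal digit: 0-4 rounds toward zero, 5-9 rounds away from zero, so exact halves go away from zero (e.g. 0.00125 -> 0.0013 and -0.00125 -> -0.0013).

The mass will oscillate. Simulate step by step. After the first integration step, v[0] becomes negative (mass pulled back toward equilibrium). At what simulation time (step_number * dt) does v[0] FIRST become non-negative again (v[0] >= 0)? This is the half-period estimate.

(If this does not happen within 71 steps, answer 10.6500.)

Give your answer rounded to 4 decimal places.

Answer: 3.0000

Derivation:
Step 0: x=[8.9000] v=[0.0000]
Step 1: x=[8.8217] v=[-0.5220]
Step 2: x=[8.6672] v=[-1.0299]
Step 3: x=[8.4407] v=[-1.5100]
Step 4: x=[8.1483] v=[-1.9493]
Step 5: x=[7.7979] v=[-2.3360]
Step 6: x=[7.3990] v=[-2.6596]
Step 7: x=[6.9623] v=[-2.9114]
Step 8: x=[6.4996] v=[-3.0846]
Step 9: x=[6.0234] v=[-3.1745]
Step 10: x=[5.5466] v=[-3.1787]
Step 11: x=[5.0820] v=[-3.0971]
Step 12: x=[4.6422] v=[-2.9319]
Step 13: x=[4.2391] v=[-2.6875]
Step 14: x=[3.8835] v=[-2.3705]
Step 15: x=[3.5851] v=[-1.9895]
Step 16: x=[3.3519] v=[-1.5548]
Step 17: x=[3.1902] v=[-1.0781]
Step 18: x=[3.1044] v=[-0.5723]
Step 19: x=[3.0967] v=[-0.0511]
Step 20: x=[3.1674] v=[0.4715]
First v>=0 after going negative at step 20, time=3.0000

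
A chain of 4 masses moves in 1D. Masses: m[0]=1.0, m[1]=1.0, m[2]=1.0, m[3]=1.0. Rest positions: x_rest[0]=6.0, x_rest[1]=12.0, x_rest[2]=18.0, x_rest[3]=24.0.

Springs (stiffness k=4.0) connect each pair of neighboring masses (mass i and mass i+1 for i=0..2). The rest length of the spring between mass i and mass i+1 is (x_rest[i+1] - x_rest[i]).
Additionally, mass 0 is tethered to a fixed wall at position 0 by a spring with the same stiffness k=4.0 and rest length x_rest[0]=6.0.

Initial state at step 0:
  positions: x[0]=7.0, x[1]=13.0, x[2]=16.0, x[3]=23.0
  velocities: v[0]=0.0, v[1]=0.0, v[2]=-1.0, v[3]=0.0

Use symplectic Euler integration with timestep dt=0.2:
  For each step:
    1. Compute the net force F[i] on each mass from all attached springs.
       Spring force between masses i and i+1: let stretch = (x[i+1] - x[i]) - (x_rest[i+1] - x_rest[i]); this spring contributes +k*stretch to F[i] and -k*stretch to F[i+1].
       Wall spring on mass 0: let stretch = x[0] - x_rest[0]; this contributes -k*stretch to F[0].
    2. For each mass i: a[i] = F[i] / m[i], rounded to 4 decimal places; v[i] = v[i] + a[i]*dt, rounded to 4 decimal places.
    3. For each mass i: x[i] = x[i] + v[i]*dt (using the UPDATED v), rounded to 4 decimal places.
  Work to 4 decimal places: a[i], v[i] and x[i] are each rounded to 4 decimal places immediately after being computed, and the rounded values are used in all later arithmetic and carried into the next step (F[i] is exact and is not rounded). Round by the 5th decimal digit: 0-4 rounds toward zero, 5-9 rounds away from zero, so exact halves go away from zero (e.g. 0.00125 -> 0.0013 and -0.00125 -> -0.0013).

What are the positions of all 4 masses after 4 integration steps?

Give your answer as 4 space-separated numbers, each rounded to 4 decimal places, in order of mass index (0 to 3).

Step 0: x=[7.0000 13.0000 16.0000 23.0000] v=[0.0000 0.0000 -1.0000 0.0000]
Step 1: x=[6.8400 12.5200 16.4400 22.8400] v=[-0.8000 -2.4000 2.2000 -0.8000]
Step 2: x=[6.4944 11.7584 17.2768 22.6160] v=[-1.7280 -3.8080 4.1840 -1.1200]
Step 3: x=[5.9519 11.0375 18.0849 22.4977] v=[-2.7123 -3.6045 4.0406 -0.5914]
Step 4: x=[5.2708 10.6305 18.4715 22.6334] v=[-3.4053 -2.0351 1.9329 0.6784]

Answer: 5.2708 10.6305 18.4715 22.6334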